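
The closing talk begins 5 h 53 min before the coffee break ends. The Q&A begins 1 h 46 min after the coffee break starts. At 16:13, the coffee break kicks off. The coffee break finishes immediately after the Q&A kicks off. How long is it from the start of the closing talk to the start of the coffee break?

4 hours 7 minutes

The Q&A starts at 16:13 + 106 min = 17:59.
So the coffee break ends at 17:59.
The closing talk starts at 17:59 − 353 min = 12:06.
From 12:06 to 16:13 is 4 hours 7 minutes.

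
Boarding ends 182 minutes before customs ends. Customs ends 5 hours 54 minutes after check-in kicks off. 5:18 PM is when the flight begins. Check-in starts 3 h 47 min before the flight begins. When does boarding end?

Check-in starts at 5:18 PM − 227 min = 1:31 PM.
Customs ends at 1:31 PM + 354 min = 7:25 PM.
Boarding ends at 7:25 PM − 182 min = 4:23 PM.

4:23 PM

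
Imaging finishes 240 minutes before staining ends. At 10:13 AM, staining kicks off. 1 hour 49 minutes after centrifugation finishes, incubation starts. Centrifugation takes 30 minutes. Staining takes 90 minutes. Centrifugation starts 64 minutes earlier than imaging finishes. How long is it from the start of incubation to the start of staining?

Staining ends at 10:13 AM + 90 min = 11:43 AM.
Imaging ends at 11:43 AM − 240 min = 7:43 AM.
Centrifugation starts at 7:43 AM − 64 min = 6:39 AM.
Centrifugation ends at 6:39 AM + 30 min = 7:09 AM.
Incubation starts at 7:09 AM + 109 min = 8:58 AM.
From 8:58 AM to 10:13 AM is 1 hour 15 minutes.

1 hour 15 minutes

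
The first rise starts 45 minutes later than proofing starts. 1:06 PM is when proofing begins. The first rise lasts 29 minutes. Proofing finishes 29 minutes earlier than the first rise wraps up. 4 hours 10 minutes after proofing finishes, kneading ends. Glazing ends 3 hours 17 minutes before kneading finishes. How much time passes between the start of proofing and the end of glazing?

1 h 38 min

The first rise starts at 1:06 PM + 45 min = 1:51 PM.
The first rise ends at 1:51 PM + 29 min = 2:20 PM.
Proofing ends at 2:20 PM − 29 min = 1:51 PM.
Kneading ends at 1:51 PM + 250 min = 6:01 PM.
Glazing ends at 6:01 PM − 197 min = 2:44 PM.
From 1:06 PM to 2:44 PM is 1 h 38 min.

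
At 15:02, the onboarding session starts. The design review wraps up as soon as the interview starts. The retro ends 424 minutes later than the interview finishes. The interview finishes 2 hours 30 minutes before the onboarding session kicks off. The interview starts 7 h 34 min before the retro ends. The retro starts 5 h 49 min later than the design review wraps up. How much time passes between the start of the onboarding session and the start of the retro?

169 minutes

The interview ends at 15:02 − 150 min = 12:32.
The retro ends at 12:32 + 424 min = 19:36.
The interview starts at 19:36 − 454 min = 12:02.
So the design review ends at 12:02.
The retro starts at 12:02 + 349 min = 17:51.
From 15:02 to 17:51 is 169 minutes.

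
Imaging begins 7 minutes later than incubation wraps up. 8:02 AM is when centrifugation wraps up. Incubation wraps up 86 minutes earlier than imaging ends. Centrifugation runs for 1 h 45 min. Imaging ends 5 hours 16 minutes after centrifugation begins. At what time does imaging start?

Centrifugation starts at 8:02 AM − 105 min = 6:17 AM.
Imaging ends at 6:17 AM + 316 min = 11:33 AM.
Incubation ends at 11:33 AM − 86 min = 10:07 AM.
Imaging starts at 10:07 AM + 7 min = 10:14 AM.

10:14 AM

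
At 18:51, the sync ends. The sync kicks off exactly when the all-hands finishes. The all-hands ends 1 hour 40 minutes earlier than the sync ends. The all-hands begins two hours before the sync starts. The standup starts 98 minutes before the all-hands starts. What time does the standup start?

13:33

The all-hands ends at 18:51 − 100 min = 17:11.
So the sync starts at 17:11.
The all-hands starts at 17:11 − 120 min = 15:11.
The standup starts at 15:11 − 98 min = 13:33.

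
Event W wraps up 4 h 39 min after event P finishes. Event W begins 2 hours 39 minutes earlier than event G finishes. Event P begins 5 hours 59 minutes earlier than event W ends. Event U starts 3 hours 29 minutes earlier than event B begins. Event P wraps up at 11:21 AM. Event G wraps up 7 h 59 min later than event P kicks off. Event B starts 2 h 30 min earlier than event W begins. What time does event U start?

9:22 AM

Event W ends at 11:21 AM + 279 min = 4:00 PM.
Event P starts at 4:00 PM − 359 min = 10:01 AM.
Event G ends at 10:01 AM + 479 min = 6:00 PM.
Event W starts at 6:00 PM − 159 min = 3:21 PM.
Event B starts at 3:21 PM − 150 min = 12:51 PM.
Event U starts at 12:51 PM − 209 min = 9:22 AM.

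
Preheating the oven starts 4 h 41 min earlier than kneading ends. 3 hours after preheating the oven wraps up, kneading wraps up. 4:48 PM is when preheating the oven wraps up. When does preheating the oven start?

3:07 PM

Kneading ends at 4:48 PM + 180 min = 7:48 PM.
Preheating the oven starts at 7:48 PM − 281 min = 3:07 PM.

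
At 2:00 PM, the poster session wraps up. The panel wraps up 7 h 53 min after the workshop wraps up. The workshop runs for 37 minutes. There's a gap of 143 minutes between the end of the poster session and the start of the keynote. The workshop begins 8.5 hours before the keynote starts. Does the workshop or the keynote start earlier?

the workshop

The keynote starts at 2:00 PM + 143 min = 4:23 PM.
The workshop starts at 4:23 PM − 510 min = 7:53 AM.
The workshop starts at 7:53 AM and the keynote starts at 4:23 PM, so the workshop is first.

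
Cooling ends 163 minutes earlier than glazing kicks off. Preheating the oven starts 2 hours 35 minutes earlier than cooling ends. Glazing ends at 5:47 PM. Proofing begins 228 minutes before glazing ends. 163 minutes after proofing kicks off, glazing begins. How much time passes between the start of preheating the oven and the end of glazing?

Proofing starts at 5:47 PM − 228 min = 1:59 PM.
Glazing starts at 1:59 PM + 163 min = 4:42 PM.
Cooling ends at 4:42 PM − 163 min = 1:59 PM.
Preheating the oven starts at 1:59 PM − 155 min = 11:24 AM.
From 11:24 AM to 5:47 PM is 6 h 23 min.

6 h 23 min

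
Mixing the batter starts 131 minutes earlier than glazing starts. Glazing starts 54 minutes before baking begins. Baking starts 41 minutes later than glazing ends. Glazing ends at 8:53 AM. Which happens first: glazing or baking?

glazing

Baking starts at 8:53 AM + 41 min = 9:34 AM.
Glazing starts at 9:34 AM − 54 min = 8:40 AM.
Glazing starts at 8:40 AM and baking starts at 9:34 AM, so glazing is first.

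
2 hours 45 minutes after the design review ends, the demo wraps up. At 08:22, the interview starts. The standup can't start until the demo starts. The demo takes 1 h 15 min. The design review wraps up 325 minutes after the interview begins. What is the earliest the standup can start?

15:17

The design review ends at 08:22 + 325 min = 13:47.
The demo ends at 13:47 + 165 min = 16:32.
The demo starts at 16:32 − 75 min = 15:17.
The standup is bounded by the demo, so the earliest it can start is 15:17.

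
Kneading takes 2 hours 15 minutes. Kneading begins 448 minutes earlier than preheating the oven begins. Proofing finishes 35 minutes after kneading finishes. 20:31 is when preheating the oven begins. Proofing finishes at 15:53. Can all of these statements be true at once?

Kneading starts at 20:31 − 448 min = 13:03.
Kneading ends at 13:03 + 135 min = 15:18.
Proofing ends at 15:18 + 35 min = 15:53.
That matches the stated 15:53, so the schedule is consistent.

Yes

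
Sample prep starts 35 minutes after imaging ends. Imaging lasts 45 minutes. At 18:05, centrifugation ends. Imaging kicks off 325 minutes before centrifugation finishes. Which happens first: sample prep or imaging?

Imaging starts at 18:05 − 325 min = 12:40.
Imaging ends at 12:40 + 45 min = 13:25.
Sample prep starts at 13:25 + 35 min = 14:00.
Sample prep starts at 14:00 and imaging starts at 12:40, so imaging is first.

imaging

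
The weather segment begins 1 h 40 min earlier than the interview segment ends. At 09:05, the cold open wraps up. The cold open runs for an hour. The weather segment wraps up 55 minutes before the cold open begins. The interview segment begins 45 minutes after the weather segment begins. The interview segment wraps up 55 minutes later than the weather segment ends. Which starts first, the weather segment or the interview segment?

the weather segment

The cold open starts at 09:05 − 60 min = 08:05.
The weather segment ends at 08:05 − 55 min = 07:10.
The interview segment ends at 07:10 + 55 min = 08:05.
The weather segment starts at 08:05 − 100 min = 06:25.
The interview segment starts at 06:25 + 45 min = 07:10.
The weather segment starts at 06:25 and the interview segment starts at 07:10, so the weather segment is first.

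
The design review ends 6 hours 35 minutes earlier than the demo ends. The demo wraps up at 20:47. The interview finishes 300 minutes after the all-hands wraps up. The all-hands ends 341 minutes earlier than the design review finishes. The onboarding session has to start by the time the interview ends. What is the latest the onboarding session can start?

The design review ends at 20:47 − 395 min = 14:12.
The all-hands ends at 14:12 − 341 min = 08:31.
The interview ends at 08:31 + 300 min = 13:31.
The onboarding session is bounded by the interview, so the latest it can start is 13:31.

13:31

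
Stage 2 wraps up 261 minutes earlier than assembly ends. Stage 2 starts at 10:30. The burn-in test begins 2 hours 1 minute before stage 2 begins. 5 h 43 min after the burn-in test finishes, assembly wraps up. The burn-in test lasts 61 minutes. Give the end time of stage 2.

The burn-in test starts at 10:30 − 121 min = 08:29.
The burn-in test ends at 08:29 + 61 min = 09:30.
Assembly ends at 09:30 + 343 min = 15:13.
Stage 2 ends at 15:13 − 261 min = 10:52.

10:52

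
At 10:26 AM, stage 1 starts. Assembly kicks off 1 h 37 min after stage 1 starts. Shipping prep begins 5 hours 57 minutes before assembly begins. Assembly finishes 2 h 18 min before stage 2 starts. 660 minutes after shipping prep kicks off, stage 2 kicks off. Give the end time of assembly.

Assembly starts at 10:26 AM + 97 min = 12:03 PM.
Shipping prep starts at 12:03 PM − 357 min = 6:06 AM.
Stage 2 starts at 6:06 AM + 660 min = 5:06 PM.
Assembly ends at 5:06 PM − 138 min = 2:48 PM.

2:48 PM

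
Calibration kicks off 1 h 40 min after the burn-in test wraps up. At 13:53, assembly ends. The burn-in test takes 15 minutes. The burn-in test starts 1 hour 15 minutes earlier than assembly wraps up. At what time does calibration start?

The burn-in test starts at 13:53 − 75 min = 12:38.
The burn-in test ends at 12:38 + 15 min = 12:53.
Calibration starts at 12:53 + 100 min = 14:33.

14:33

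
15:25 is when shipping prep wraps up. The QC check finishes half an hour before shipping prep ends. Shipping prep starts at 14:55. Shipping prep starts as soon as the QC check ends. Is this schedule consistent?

The QC check ends at 15:25 − 30 min = 14:55.
So shipping prep starts at 14:55.
That matches the stated 14:55, so the schedule is consistent.

Yes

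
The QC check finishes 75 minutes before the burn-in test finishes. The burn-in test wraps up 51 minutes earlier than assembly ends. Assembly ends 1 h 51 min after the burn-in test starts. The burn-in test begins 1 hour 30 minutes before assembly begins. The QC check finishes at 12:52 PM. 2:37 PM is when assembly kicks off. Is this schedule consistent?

Yes

The burn-in test starts at 2:37 PM − 90 min = 1:07 PM.
Assembly ends at 1:07 PM + 111 min = 2:58 PM.
The burn-in test ends at 2:58 PM − 51 min = 2:07 PM.
The QC check ends at 2:07 PM − 75 min = 12:52 PM.
That matches the stated 12:52 PM, so the schedule is consistent.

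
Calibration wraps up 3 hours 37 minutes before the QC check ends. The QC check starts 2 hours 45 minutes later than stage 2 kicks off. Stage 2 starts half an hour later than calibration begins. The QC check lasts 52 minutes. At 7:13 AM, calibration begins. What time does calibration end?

Stage 2 starts at 7:13 AM + 30 min = 7:43 AM.
The QC check starts at 7:43 AM + 165 min = 10:28 AM.
The QC check ends at 10:28 AM + 52 min = 11:20 AM.
Calibration ends at 11:20 AM − 217 min = 7:43 AM.

7:43 AM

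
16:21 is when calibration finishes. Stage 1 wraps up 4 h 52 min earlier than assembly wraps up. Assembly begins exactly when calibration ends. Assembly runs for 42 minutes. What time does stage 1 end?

Assembly starts at 16:21.
Assembly ends at 16:21 + 42 min = 17:03.
Stage 1 ends at 17:03 − 292 min = 12:11.

12:11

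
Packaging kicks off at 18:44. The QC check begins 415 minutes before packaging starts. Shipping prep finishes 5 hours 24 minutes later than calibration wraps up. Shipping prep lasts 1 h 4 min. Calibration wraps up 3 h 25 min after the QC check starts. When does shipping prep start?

19:34

The QC check starts at 18:44 − 415 min = 11:49.
Calibration ends at 11:49 + 205 min = 15:14.
Shipping prep ends at 15:14 + 324 min = 20:38.
Shipping prep starts at 20:38 − 64 min = 19:34.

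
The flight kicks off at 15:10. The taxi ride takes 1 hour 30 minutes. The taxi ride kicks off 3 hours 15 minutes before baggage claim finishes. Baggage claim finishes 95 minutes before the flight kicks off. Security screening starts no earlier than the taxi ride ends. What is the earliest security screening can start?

11:50

Baggage claim ends at 15:10 − 95 min = 13:35.
The taxi ride starts at 13:35 − 195 min = 10:20.
The taxi ride ends at 10:20 + 90 min = 11:50.
Security screening is bounded by the taxi ride, so the earliest it can start is 11:50.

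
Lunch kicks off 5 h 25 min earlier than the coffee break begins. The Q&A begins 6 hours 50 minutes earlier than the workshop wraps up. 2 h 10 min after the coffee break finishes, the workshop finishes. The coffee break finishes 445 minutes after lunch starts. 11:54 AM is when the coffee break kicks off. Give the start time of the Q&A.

9:14 AM

Lunch starts at 11:54 AM − 325 min = 6:29 AM.
The coffee break ends at 6:29 AM + 445 min = 1:54 PM.
The workshop ends at 1:54 PM + 130 min = 4:04 PM.
The Q&A starts at 4:04 PM − 410 min = 9:14 AM.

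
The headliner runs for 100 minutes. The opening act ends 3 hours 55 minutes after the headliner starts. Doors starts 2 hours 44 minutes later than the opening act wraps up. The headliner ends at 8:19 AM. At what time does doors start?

1:18 PM

The headliner starts at 8:19 AM − 100 min = 6:39 AM.
The opening act ends at 6:39 AM + 235 min = 10:34 AM.
Doors starts at 10:34 AM + 164 min = 1:18 PM.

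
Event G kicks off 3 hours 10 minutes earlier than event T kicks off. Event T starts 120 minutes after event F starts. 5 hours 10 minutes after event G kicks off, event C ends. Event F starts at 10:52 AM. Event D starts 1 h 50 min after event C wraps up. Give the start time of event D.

Event T starts at 10:52 AM + 120 min = 12:52 PM.
Event G starts at 12:52 PM − 190 min = 9:42 AM.
Event C ends at 9:42 AM + 310 min = 2:52 PM.
Event D starts at 2:52 PM + 110 min = 4:42 PM.

4:42 PM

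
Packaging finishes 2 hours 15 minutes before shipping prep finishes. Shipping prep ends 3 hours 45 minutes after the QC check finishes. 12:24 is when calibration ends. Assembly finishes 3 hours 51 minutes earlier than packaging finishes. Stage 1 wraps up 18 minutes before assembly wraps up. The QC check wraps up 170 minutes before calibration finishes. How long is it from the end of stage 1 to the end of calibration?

329 minutes

The QC check ends at 12:24 − 170 min = 09:34.
Shipping prep ends at 09:34 + 225 min = 13:19.
Packaging ends at 13:19 − 135 min = 11:04.
Assembly ends at 11:04 − 231 min = 07:13.
Stage 1 ends at 07:13 − 18 min = 06:55.
From 06:55 to 12:24 is 329 minutes.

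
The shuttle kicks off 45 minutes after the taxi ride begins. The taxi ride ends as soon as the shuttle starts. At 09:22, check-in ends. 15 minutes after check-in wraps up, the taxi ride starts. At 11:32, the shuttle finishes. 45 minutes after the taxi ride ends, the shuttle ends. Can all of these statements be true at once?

The taxi ride starts at 09:22 + 15 min = 09:37.
The shuttle starts at 09:37 + 45 min = 10:22.
So the taxi ride ends at 10:22.
The shuttle ends at 10:22 + 45 min = 11:07.
But the shuttle is also said to end at 11:32 — a 25-minute conflict.

No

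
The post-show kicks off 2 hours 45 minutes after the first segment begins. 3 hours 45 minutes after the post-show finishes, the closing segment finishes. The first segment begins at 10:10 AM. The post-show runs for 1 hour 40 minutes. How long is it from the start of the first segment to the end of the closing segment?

The post-show starts at 10:10 AM + 165 min = 12:55 PM.
The post-show ends at 12:55 PM + 100 min = 2:35 PM.
The closing segment ends at 2:35 PM + 225 min = 6:20 PM.
From 10:10 AM to 6:20 PM is 8 h 10 min.

8 h 10 min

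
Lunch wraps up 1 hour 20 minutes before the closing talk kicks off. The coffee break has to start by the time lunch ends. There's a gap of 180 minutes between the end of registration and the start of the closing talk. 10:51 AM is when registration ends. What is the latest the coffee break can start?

12:31 PM

The closing talk starts at 10:51 AM + 180 min = 1:51 PM.
Lunch ends at 1:51 PM − 80 min = 12:31 PM.
The coffee break is bounded by lunch, so the latest it can start is 12:31 PM.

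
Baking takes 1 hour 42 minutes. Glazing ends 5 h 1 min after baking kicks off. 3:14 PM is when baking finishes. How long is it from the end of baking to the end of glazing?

3 hours 19 minutes

Baking starts at 3:14 PM − 102 min = 1:32 PM.
Glazing ends at 1:32 PM + 301 min = 6:33 PM.
From 3:14 PM to 6:33 PM is 3 hours 19 minutes.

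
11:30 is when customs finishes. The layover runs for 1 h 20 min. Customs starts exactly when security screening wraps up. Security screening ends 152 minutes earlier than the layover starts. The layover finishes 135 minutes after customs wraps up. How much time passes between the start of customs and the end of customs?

The layover ends at 11:30 + 135 min = 13:45.
The layover starts at 13:45 − 80 min = 12:25.
Security screening ends at 12:25 − 152 min = 09:53.
So customs starts at 09:53.
From 09:53 to 11:30 is 1 h 37 min.

1 h 37 min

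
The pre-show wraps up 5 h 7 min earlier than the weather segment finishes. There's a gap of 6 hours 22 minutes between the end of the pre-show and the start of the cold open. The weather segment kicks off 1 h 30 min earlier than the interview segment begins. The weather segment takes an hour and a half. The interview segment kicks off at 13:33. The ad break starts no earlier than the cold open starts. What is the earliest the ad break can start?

14:48

The weather segment starts at 13:33 − 90 min = 12:03.
The weather segment ends at 12:03 + 90 min = 13:33.
The pre-show ends at 13:33 − 307 min = 08:26.
The cold open starts at 08:26 + 382 min = 14:48.
The ad break is bounded by the cold open, so the earliest it can start is 14:48.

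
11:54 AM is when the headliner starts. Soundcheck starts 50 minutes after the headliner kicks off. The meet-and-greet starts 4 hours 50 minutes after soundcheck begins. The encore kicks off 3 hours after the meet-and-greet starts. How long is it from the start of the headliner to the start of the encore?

Soundcheck starts at 11:54 AM + 50 min = 12:44 PM.
The meet-and-greet starts at 12:44 PM + 290 min = 5:34 PM.
The encore starts at 5:34 PM + 180 min = 8:34 PM.
From 11:54 AM to 8:34 PM is 520 minutes.

520 minutes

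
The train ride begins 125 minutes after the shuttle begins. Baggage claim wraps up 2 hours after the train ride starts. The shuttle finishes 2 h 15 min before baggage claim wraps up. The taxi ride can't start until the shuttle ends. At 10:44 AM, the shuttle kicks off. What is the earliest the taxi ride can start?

12:34 PM

The train ride starts at 10:44 AM + 125 min = 12:49 PM.
Baggage claim ends at 12:49 PM + 120 min = 2:49 PM.
The shuttle ends at 2:49 PM − 135 min = 12:34 PM.
The taxi ride is bounded by the shuttle, so the earliest it can start is 12:34 PM.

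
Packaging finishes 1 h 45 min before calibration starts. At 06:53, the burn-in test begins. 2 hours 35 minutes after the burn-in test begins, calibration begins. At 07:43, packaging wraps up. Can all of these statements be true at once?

Yes

Calibration starts at 06:53 + 155 min = 09:28.
Packaging ends at 09:28 − 105 min = 07:43.
That matches the stated 07:43, so the schedule is consistent.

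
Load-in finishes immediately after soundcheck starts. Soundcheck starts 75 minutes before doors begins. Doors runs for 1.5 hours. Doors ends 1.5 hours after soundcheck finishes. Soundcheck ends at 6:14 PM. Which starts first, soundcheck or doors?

soundcheck

Doors ends at 6:14 PM + 90 min = 7:44 PM.
Doors starts at 7:44 PM − 90 min = 6:14 PM.
Soundcheck starts at 6:14 PM − 75 min = 4:59 PM.
Soundcheck starts at 4:59 PM and doors starts at 6:14 PM, so soundcheck is first.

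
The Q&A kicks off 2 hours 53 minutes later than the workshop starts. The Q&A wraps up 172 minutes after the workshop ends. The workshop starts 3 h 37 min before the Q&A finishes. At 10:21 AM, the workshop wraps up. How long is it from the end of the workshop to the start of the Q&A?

128 minutes

The Q&A ends at 10:21 AM + 172 min = 1:13 PM.
The workshop starts at 1:13 PM − 217 min = 9:36 AM.
The Q&A starts at 9:36 AM + 173 min = 12:29 PM.
From 10:21 AM to 12:29 PM is 128 minutes.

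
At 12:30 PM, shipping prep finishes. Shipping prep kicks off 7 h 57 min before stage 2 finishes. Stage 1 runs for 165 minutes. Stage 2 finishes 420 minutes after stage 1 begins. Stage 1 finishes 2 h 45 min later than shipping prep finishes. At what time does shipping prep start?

11:33 AM

Stage 1 ends at 12:30 PM + 165 min = 3:15 PM.
Stage 1 starts at 3:15 PM − 165 min = 12:30 PM.
Stage 2 ends at 12:30 PM + 420 min = 7:30 PM.
Shipping prep starts at 7:30 PM − 477 min = 11:33 AM.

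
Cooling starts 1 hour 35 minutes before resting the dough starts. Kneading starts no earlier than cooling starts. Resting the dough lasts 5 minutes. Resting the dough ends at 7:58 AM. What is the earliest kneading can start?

Resting the dough starts at 7:58 AM − 5 min = 7:53 AM.
Cooling starts at 7:53 AM − 95 min = 6:18 AM.
Kneading is bounded by cooling, so the earliest it can start is 6:18 AM.

6:18 AM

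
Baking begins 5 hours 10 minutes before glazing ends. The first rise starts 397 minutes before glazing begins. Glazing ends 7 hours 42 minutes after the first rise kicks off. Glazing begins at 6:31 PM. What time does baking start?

The first rise starts at 6:31 PM − 397 min = 11:54 AM.
Glazing ends at 11:54 AM + 462 min = 7:36 PM.
Baking starts at 7:36 PM − 310 min = 2:26 PM.

2:26 PM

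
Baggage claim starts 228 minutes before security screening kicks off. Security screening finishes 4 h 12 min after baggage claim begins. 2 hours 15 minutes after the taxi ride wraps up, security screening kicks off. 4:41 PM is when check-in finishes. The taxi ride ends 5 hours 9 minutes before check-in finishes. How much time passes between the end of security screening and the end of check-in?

2 hours 30 minutes

The taxi ride ends at 4:41 PM − 309 min = 11:32 AM.
Security screening starts at 11:32 AM + 135 min = 1:47 PM.
Baggage claim starts at 1:47 PM − 228 min = 9:59 AM.
Security screening ends at 9:59 AM + 252 min = 2:11 PM.
From 2:11 PM to 4:41 PM is 2 hours 30 minutes.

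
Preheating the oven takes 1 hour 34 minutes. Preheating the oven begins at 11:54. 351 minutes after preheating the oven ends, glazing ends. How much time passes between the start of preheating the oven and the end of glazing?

Preheating the oven ends at 11:54 + 94 min = 13:28.
Glazing ends at 13:28 + 351 min = 19:19.
From 11:54 to 19:19 is 7 hours 25 minutes.

7 hours 25 minutes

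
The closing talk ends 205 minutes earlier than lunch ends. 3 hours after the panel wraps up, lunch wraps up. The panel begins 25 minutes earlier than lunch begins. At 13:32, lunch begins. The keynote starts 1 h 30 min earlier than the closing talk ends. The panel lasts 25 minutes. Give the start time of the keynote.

11:37

The panel starts at 13:32 − 25 min = 13:07.
The panel ends at 13:07 + 25 min = 13:32.
Lunch ends at 13:32 + 180 min = 16:32.
The closing talk ends at 16:32 − 205 min = 13:07.
The keynote starts at 13:07 − 90 min = 11:37.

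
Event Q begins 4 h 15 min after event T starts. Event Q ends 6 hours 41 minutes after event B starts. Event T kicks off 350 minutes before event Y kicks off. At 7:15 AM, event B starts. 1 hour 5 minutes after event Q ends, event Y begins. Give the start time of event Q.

1:26 PM

Event Q ends at 7:15 AM + 401 min = 1:56 PM.
Event Y starts at 1:56 PM + 65 min = 3:01 PM.
Event T starts at 3:01 PM − 350 min = 9:11 AM.
Event Q starts at 9:11 AM + 255 min = 1:26 PM.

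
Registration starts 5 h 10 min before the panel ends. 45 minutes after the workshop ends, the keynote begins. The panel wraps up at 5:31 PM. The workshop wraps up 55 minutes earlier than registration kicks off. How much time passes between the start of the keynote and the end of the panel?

Registration starts at 5:31 PM − 310 min = 12:21 PM.
The workshop ends at 12:21 PM − 55 min = 11:26 AM.
The keynote starts at 11:26 AM + 45 min = 12:11 PM.
From 12:11 PM to 5:31 PM is 5 hours 20 minutes.

5 hours 20 minutes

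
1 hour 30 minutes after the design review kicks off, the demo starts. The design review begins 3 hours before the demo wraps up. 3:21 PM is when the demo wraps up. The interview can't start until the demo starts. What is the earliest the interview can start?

The design review starts at 3:21 PM − 180 min = 12:21 PM.
The demo starts at 12:21 PM + 90 min = 1:51 PM.
The interview is bounded by the demo, so the earliest it can start is 1:51 PM.

1:51 PM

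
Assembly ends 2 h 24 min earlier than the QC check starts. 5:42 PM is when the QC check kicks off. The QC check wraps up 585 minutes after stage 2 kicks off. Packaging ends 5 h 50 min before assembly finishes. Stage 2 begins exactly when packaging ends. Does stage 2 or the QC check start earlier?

Assembly ends at 5:42 PM − 144 min = 3:18 PM.
Packaging ends at 3:18 PM − 350 min = 9:28 AM.
So stage 2 starts at 9:28 AM.
Stage 2 starts at 9:28 AM and the QC check starts at 5:42 PM, so stage 2 is first.

stage 2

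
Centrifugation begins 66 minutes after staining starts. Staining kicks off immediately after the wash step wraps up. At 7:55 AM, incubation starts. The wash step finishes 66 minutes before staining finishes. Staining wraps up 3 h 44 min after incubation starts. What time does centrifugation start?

11:39 AM

Staining ends at 7:55 AM + 224 min = 11:39 AM.
The wash step ends at 11:39 AM − 66 min = 10:33 AM.
So staining starts at 10:33 AM.
Centrifugation starts at 10:33 AM + 66 min = 11:39 AM.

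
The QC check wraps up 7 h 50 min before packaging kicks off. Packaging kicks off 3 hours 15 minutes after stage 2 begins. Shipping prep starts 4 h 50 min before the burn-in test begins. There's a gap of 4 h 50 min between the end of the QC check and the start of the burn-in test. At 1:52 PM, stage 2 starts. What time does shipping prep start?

Packaging starts at 1:52 PM + 195 min = 5:07 PM.
The QC check ends at 5:07 PM − 470 min = 9:17 AM.
The burn-in test starts at 9:17 AM + 290 min = 2:07 PM.
Shipping prep starts at 2:07 PM − 290 min = 9:17 AM.

9:17 AM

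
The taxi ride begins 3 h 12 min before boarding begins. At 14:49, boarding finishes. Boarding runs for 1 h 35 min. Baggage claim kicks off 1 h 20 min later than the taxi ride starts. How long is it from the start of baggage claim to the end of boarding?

Boarding starts at 14:49 − 95 min = 13:14.
The taxi ride starts at 13:14 − 192 min = 10:02.
Baggage claim starts at 10:02 + 80 min = 11:22.
From 11:22 to 14:49 is 3 h 27 min.

3 h 27 min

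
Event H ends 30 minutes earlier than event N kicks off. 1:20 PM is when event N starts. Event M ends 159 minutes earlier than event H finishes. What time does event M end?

10:11 AM

Event H ends at 1:20 PM − 30 min = 12:50 PM.
Event M ends at 12:50 PM − 159 min = 10:11 AM.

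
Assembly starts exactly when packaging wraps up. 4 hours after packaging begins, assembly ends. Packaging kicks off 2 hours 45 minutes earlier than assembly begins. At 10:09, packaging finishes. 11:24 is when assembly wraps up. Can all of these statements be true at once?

Yes

Assembly starts at 10:09.
Packaging starts at 10:09 − 165 min = 07:24.
Assembly ends at 07:24 + 240 min = 11:24.
That matches the stated 11:24, so the schedule is consistent.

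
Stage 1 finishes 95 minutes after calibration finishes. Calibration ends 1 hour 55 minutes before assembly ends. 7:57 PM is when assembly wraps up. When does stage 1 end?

7:37 PM

Calibration ends at 7:57 PM − 115 min = 6:02 PM.
Stage 1 ends at 6:02 PM + 95 min = 7:37 PM.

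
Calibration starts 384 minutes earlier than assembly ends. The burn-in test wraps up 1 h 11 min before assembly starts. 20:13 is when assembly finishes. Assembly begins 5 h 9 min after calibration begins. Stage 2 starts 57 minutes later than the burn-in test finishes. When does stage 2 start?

Calibration starts at 20:13 − 384 min = 13:49.
Assembly starts at 13:49 + 309 min = 18:58.
The burn-in test ends at 18:58 − 71 min = 17:47.
Stage 2 starts at 17:47 + 57 min = 18:44.

18:44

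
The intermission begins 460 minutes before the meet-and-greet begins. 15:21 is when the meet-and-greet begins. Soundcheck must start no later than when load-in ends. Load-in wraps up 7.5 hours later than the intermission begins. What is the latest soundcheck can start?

15:11

The intermission starts at 15:21 − 460 min = 07:41.
Load-in ends at 07:41 + 450 min = 15:11.
Soundcheck is bounded by load-in, so the latest it can start is 15:11.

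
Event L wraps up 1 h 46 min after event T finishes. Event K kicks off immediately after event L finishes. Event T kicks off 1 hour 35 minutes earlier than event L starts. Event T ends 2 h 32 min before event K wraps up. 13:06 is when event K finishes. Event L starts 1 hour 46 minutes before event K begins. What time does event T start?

08:59

Event T ends at 13:06 − 152 min = 10:34.
Event L ends at 10:34 + 106 min = 12:20.
So event K starts at 12:20.
Event L starts at 12:20 − 106 min = 10:34.
Event T starts at 10:34 − 95 min = 08:59.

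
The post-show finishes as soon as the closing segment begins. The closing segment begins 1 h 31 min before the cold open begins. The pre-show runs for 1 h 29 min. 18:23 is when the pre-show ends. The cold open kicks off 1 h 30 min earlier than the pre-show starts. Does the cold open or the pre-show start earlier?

The pre-show starts at 18:23 − 89 min = 16:54.
The cold open starts at 16:54 − 90 min = 15:24.
The cold open starts at 15:24 and the pre-show starts at 16:54, so the cold open is first.

the cold open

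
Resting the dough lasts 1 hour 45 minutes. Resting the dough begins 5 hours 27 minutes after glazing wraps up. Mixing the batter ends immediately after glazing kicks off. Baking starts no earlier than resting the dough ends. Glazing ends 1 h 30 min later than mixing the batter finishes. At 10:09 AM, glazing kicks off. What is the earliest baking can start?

6:51 PM

Mixing the batter ends at 10:09 AM.
Glazing ends at 10:09 AM + 90 min = 11:39 AM.
Resting the dough starts at 11:39 AM + 327 min = 5:06 PM.
Resting the dough ends at 5:06 PM + 105 min = 6:51 PM.
Baking is bounded by resting the dough, so the earliest it can start is 6:51 PM.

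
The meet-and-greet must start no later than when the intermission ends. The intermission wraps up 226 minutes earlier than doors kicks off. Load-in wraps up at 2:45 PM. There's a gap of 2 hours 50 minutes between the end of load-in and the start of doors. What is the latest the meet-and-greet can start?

Doors starts at 2:45 PM + 170 min = 5:35 PM.
The intermission ends at 5:35 PM − 226 min = 1:49 PM.
The meet-and-greet is bounded by the intermission, so the latest it can start is 1:49 PM.

1:49 PM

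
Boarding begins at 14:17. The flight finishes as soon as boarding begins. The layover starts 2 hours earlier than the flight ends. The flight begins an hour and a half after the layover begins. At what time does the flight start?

The flight ends at 14:17.
The layover starts at 14:17 − 120 min = 12:17.
The flight starts at 12:17 + 90 min = 13:47.

13:47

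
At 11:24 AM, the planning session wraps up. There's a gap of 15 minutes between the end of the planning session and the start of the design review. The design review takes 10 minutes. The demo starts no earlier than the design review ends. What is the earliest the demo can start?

The design review starts at 11:24 AM + 15 min = 11:39 AM.
The design review ends at 11:39 AM + 10 min = 11:49 AM.
The demo is bounded by the design review, so the earliest it can start is 11:49 AM.

11:49 AM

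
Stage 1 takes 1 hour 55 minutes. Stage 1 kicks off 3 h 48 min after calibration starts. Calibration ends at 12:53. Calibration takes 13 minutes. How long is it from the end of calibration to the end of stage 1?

Calibration starts at 12:53 − 13 min = 12:40.
Stage 1 starts at 12:40 + 228 min = 16:28.
Stage 1 ends at 16:28 + 115 min = 18:23.
From 12:53 to 18:23 is 5 h 30 min.

5 h 30 min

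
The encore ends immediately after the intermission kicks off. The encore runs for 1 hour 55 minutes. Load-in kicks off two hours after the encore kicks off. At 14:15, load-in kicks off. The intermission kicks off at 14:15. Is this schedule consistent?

No

The encore ends at 14:15.
The encore starts at 14:15 − 115 min = 12:20.
Load-in starts at 12:20 + 120 min = 14:20.
But load-in is also said to start at 14:15 — a 5-minute conflict.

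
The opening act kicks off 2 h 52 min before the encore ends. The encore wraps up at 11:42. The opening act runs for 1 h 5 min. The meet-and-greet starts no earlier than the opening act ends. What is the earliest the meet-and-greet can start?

09:55

The opening act starts at 11:42 − 172 min = 08:50.
The opening act ends at 08:50 + 65 min = 09:55.
The meet-and-greet is bounded by the opening act, so the earliest it can start is 09:55.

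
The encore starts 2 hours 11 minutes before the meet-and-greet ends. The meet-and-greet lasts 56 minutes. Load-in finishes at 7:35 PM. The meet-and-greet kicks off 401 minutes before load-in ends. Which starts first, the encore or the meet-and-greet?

the encore

The meet-and-greet starts at 7:35 PM − 401 min = 12:54 PM.
The meet-and-greet ends at 12:54 PM + 56 min = 1:50 PM.
The encore starts at 1:50 PM − 131 min = 11:39 AM.
The encore starts at 11:39 AM and the meet-and-greet starts at 12:54 PM, so the encore is first.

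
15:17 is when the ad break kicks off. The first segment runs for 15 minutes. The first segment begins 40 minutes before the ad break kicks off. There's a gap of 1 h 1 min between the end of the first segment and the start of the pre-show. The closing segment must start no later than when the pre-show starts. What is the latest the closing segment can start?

The first segment starts at 15:17 − 40 min = 14:37.
The first segment ends at 14:37 + 15 min = 14:52.
The pre-show starts at 14:52 + 61 min = 15:53.
The closing segment is bounded by the pre-show, so the latest it can start is 15:53.

15:53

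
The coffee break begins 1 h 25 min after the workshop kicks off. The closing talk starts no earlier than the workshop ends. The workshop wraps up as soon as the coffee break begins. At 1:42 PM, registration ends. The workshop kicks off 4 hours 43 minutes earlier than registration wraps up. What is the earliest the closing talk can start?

10:24 AM

The workshop starts at 1:42 PM − 283 min = 8:59 AM.
The coffee break starts at 8:59 AM + 85 min = 10:24 AM.
So the workshop ends at 10:24 AM.
The closing talk is bounded by the workshop, so the earliest it can start is 10:24 AM.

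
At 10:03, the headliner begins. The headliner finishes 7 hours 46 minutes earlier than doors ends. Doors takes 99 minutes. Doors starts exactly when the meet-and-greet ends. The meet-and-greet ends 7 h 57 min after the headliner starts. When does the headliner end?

The meet-and-greet ends at 10:03 + 477 min = 18:00.
So doors starts at 18:00.
Doors ends at 18:00 + 99 min = 19:39.
The headliner ends at 19:39 − 466 min = 11:53.

11:53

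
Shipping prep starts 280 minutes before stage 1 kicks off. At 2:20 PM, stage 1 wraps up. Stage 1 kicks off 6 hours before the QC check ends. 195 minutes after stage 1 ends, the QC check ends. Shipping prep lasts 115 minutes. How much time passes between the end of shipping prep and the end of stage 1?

The QC check ends at 2:20 PM + 195 min = 5:35 PM.
Stage 1 starts at 5:35 PM − 360 min = 11:35 AM.
Shipping prep starts at 11:35 AM − 280 min = 6:55 AM.
Shipping prep ends at 6:55 AM + 115 min = 8:50 AM.
From 8:50 AM to 2:20 PM is 5.5 hours.

5.5 hours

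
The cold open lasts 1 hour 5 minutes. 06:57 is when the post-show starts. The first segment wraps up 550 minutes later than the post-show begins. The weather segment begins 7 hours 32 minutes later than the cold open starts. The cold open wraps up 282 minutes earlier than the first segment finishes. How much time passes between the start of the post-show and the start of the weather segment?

The first segment ends at 06:57 + 550 min = 16:07.
The cold open ends at 16:07 − 282 min = 11:25.
The cold open starts at 11:25 − 65 min = 10:20.
The weather segment starts at 10:20 + 452 min = 17:52.
From 06:57 to 17:52 is 655 minutes.

655 minutes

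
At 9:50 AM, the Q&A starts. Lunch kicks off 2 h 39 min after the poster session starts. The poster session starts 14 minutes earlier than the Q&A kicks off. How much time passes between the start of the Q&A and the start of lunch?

2 hours 25 minutes

The poster session starts at 9:50 AM − 14 min = 9:36 AM.
Lunch starts at 9:36 AM + 159 min = 12:15 PM.
From 9:50 AM to 12:15 PM is 2 hours 25 minutes.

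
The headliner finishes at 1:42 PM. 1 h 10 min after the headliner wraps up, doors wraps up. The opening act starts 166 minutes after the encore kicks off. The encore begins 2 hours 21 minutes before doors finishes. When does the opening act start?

3:17 PM

Doors ends at 1:42 PM + 70 min = 2:52 PM.
The encore starts at 2:52 PM − 141 min = 12:31 PM.
The opening act starts at 12:31 PM + 166 min = 3:17 PM.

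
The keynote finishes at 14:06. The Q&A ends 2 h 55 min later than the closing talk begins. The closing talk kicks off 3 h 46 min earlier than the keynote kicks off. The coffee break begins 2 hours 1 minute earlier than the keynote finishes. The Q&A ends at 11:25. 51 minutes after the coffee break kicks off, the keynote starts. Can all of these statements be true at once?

No

The coffee break starts at 14:06 − 121 min = 12:05.
The keynote starts at 12:05 + 51 min = 12:56.
The closing talk starts at 12:56 − 226 min = 09:10.
The Q&A ends at 09:10 + 175 min = 12:05.
But the Q&A is also said to end at 11:25 — a 40-minute conflict.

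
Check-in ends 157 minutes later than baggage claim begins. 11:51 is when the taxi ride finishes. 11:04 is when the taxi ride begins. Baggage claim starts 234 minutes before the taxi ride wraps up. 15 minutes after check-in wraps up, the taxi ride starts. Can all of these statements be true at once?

Baggage claim starts at 11:51 − 234 min = 07:57.
Check-in ends at 07:57 + 157 min = 10:34.
The taxi ride starts at 10:34 + 15 min = 10:49.
But the taxi ride is also said to start at 11:04 — a 15-minute conflict.

No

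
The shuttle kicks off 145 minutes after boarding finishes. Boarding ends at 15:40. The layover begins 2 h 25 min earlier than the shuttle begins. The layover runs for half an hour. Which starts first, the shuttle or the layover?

the layover

The shuttle starts at 15:40 + 145 min = 18:05.
The layover starts at 18:05 − 145 min = 15:40.
The shuttle starts at 18:05 and the layover starts at 15:40, so the layover is first.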